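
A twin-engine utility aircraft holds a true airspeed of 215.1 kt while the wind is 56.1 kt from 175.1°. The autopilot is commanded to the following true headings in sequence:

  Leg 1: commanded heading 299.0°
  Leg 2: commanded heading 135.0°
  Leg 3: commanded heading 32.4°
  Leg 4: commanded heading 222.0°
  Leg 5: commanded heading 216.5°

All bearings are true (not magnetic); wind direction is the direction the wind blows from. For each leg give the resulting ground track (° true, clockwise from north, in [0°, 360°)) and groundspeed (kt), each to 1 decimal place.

Leg 1: heading 299.0°; drift +10.7° → track 309.7°, groundspeed 250.8 kt
Leg 2: heading 135.0°; drift -11.9° → track 123.1°, groundspeed 175.9 kt
Leg 3: heading 32.4°; drift -7.5° → track 24.9°, groundspeed 261.9 kt
Leg 4: heading 222.0°; drift +13.0° → track 235.0°, groundspeed 181.5 kt
Leg 5: heading 216.5°; drift +12.1° → track 228.6°, groundspeed 177.0 kt

Leg 1: track=309.7°, groundspeed=250.8 kt
Leg 2: track=123.1°, groundspeed=175.9 kt
Leg 3: track=24.9°, groundspeed=261.9 kt
Leg 4: track=235.0°, groundspeed=181.5 kt
Leg 5: track=228.6°, groundspeed=177.0 kt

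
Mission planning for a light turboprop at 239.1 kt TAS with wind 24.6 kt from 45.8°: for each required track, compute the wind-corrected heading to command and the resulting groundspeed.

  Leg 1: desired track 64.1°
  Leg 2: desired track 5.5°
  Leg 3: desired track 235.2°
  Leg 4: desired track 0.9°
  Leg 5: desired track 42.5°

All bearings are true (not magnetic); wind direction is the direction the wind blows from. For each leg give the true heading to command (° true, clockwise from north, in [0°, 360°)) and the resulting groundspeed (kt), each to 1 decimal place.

Leg 1: desired track 64.1°; wind correction -1.9° → command heading 62.2°, groundspeed 215.6 kt
Leg 2: desired track 5.5°; wind correction +3.8° → command heading 9.3°, groundspeed 219.8 kt
Leg 3: desired track 235.2°; wind correction +1.0° → command heading 236.2°, groundspeed 263.3 kt
Leg 4: desired track 0.9°; wind correction +4.2° → command heading 5.1°, groundspeed 221.0 kt
Leg 5: desired track 42.5°; wind correction +0.3° → command heading 42.8°, groundspeed 214.5 kt

Leg 1: heading=62.2°, groundspeed=215.6 kt
Leg 2: heading=9.3°, groundspeed=219.8 kt
Leg 3: heading=236.2°, groundspeed=263.3 kt
Leg 4: heading=5.1°, groundspeed=221.0 kt
Leg 5: heading=42.8°, groundspeed=214.5 kt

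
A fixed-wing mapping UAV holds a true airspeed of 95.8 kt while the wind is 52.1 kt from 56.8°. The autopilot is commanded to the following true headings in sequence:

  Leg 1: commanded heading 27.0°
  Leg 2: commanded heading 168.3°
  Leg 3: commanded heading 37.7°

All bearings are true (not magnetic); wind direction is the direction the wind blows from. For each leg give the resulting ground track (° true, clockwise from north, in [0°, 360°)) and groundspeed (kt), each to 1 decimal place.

Leg 1: heading 27.0°; drift -27.1° → track 359.9°, groundspeed 56.8 kt
Leg 2: heading 168.3°; drift +22.9° → track 191.2°, groundspeed 124.7 kt
Leg 3: heading 37.7°; drift -20.1° → track 17.6°, groundspeed 49.6 kt

Leg 1: track=359.9°, groundspeed=56.8 kt
Leg 2: track=191.2°, groundspeed=124.7 kt
Leg 3: track=17.6°, groundspeed=49.6 kt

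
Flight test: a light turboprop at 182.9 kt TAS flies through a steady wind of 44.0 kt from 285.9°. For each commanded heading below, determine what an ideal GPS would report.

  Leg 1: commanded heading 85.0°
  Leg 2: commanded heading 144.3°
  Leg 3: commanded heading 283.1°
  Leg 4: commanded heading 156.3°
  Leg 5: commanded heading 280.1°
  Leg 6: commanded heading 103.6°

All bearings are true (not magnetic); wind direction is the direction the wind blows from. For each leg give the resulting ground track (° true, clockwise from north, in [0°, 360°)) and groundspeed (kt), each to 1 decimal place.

Leg 1: heading 85.0°; drift +4.0° → track 89.0°, groundspeed 224.6 kt
Leg 2: heading 144.3°; drift -7.2° → track 137.1°, groundspeed 219.1 kt
Leg 3: heading 283.1°; drift -0.9° → track 282.2°, groundspeed 139.0 kt
Leg 4: heading 156.3°; drift -9.1° → track 147.2°, groundspeed 213.7 kt
Leg 5: heading 280.1°; drift -1.8° → track 278.3°, groundspeed 139.2 kt
Leg 6: heading 103.6°; drift +0.4° → track 104.0°, groundspeed 226.9 kt

Leg 1: track=89.0°, groundspeed=224.6 kt
Leg 2: track=137.1°, groundspeed=219.1 kt
Leg 3: track=282.2°, groundspeed=139.0 kt
Leg 4: track=147.2°, groundspeed=213.7 kt
Leg 5: track=278.3°, groundspeed=139.2 kt
Leg 6: track=104.0°, groundspeed=226.9 kt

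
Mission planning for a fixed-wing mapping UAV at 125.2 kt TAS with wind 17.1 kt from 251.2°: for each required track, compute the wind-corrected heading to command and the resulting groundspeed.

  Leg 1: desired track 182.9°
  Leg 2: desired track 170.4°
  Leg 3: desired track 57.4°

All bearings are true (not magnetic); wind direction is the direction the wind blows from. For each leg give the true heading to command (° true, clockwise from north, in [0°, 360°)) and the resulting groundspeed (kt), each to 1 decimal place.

Leg 1: desired track 182.9°; wind correction +7.3° → command heading 190.2°, groundspeed 117.9 kt
Leg 2: desired track 170.4°; wind correction +7.7° → command heading 178.1°, groundspeed 121.3 kt
Leg 3: desired track 57.4°; wind correction -1.9° → command heading 55.5°, groundspeed 141.7 kt

Leg 1: heading=190.2°, groundspeed=117.9 kt
Leg 2: heading=178.1°, groundspeed=121.3 kt
Leg 3: heading=55.5°, groundspeed=141.7 kt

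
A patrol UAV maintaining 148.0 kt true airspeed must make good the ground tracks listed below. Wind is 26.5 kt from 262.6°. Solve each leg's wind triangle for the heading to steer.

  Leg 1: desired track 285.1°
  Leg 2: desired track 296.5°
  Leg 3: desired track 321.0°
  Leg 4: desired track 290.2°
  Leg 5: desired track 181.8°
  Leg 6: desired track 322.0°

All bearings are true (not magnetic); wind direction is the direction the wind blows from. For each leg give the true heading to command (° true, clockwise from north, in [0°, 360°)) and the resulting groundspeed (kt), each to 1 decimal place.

Leg 1: heading=281.2°, groundspeed=123.2 kt
Leg 2: heading=290.8°, groundspeed=125.3 kt
Leg 3: heading=312.2°, groundspeed=132.4 kt
Leg 4: heading=285.4°, groundspeed=124.0 kt
Leg 5: heading=192.0°, groundspeed=141.4 kt
Leg 6: heading=313.1°, groundspeed=132.7 kt

Leg 1: desired track 285.1°; wind correction -3.9° → command heading 281.2°, groundspeed 123.2 kt
Leg 2: desired track 296.5°; wind correction -5.7° → command heading 290.8°, groundspeed 125.3 kt
Leg 3: desired track 321.0°; wind correction -8.8° → command heading 312.2°, groundspeed 132.4 kt
Leg 4: desired track 290.2°; wind correction -4.8° → command heading 285.4°, groundspeed 124.0 kt
Leg 5: desired track 181.8°; wind correction +10.2° → command heading 192.0°, groundspeed 141.4 kt
Leg 6: desired track 322.0°; wind correction -8.9° → command heading 313.1°, groundspeed 132.7 kt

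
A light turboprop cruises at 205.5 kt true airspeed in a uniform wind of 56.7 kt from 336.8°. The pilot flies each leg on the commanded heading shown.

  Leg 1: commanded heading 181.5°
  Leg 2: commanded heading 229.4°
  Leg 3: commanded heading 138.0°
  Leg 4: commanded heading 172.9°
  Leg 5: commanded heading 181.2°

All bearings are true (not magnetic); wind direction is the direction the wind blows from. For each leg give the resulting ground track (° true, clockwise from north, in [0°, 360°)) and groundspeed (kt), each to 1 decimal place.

Leg 1: track=176.2°, groundspeed=258.1 kt
Leg 2: track=215.7°, groundspeed=228.9 kt
Leg 3: track=142.0°, groundspeed=259.8 kt
Leg 4: track=169.4°, groundspeed=260.5 kt
Leg 5: track=176.0°, groundspeed=258.2 kt

Leg 1: heading 181.5°; drift -5.3° → track 176.2°, groundspeed 258.1 kt
Leg 2: heading 229.4°; drift -13.7° → track 215.7°, groundspeed 228.9 kt
Leg 3: heading 138.0°; drift +4.0° → track 142.0°, groundspeed 259.8 kt
Leg 4: heading 172.9°; drift -3.5° → track 169.4°, groundspeed 260.5 kt
Leg 5: heading 181.2°; drift -5.2° → track 176.0°, groundspeed 258.2 kt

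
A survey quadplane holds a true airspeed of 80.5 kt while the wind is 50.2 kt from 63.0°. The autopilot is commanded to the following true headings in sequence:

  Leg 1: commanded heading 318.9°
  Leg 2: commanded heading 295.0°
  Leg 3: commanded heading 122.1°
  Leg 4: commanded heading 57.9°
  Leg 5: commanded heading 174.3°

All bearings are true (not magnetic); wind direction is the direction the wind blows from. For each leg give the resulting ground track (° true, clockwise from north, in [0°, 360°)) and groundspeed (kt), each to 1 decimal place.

Leg 1: track=291.2°, groundspeed=104.7 kt
Leg 2: track=275.5°, groundspeed=118.2 kt
Leg 3: track=160.3°, groundspeed=69.6 kt
Leg 4: track=49.6°, groundspeed=30.8 kt
Leg 5: track=199.6°, groundspeed=109.3 kt

Leg 1: heading 318.9°; drift -27.7° → track 291.2°, groundspeed 104.7 kt
Leg 2: heading 295.0°; drift -19.5° → track 275.5°, groundspeed 118.2 kt
Leg 3: heading 122.1°; drift +38.2° → track 160.3°, groundspeed 69.6 kt
Leg 4: heading 57.9°; drift -8.3° → track 49.6°, groundspeed 30.8 kt
Leg 5: heading 174.3°; drift +25.3° → track 199.6°, groundspeed 109.3 kt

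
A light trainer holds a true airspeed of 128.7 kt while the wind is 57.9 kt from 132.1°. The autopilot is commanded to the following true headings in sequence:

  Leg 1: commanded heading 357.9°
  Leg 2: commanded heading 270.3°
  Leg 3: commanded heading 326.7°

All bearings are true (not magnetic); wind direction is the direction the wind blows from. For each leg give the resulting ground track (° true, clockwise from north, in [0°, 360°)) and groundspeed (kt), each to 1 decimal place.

Leg 1: track=344.1°, groundspeed=174.1 kt
Leg 2: track=283.0°, groundspeed=176.1 kt
Leg 3: track=322.2°, groundspeed=185.3 kt

Leg 1: heading 357.9°; drift -13.8° → track 344.1°, groundspeed 174.1 kt
Leg 2: heading 270.3°; drift +12.7° → track 283.0°, groundspeed 176.1 kt
Leg 3: heading 326.7°; drift -4.5° → track 322.2°, groundspeed 185.3 kt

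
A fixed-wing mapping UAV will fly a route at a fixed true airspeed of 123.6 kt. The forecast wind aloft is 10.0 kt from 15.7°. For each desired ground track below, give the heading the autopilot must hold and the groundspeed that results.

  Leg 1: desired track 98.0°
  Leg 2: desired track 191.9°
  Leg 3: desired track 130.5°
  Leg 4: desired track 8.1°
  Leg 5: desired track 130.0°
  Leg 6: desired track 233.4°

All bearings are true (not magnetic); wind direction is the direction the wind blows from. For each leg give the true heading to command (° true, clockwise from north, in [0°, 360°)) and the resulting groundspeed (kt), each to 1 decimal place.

Leg 1: heading=93.4°, groundspeed=121.9 kt
Leg 2: heading=191.6°, groundspeed=133.6 kt
Leg 3: heading=126.3°, groundspeed=127.5 kt
Leg 4: heading=8.7°, groundspeed=113.7 kt
Leg 5: heading=125.8°, groundspeed=127.4 kt
Leg 6: heading=236.2°, groundspeed=131.4 kt

Leg 1: desired track 98.0°; wind correction -4.6° → command heading 93.4°, groundspeed 121.9 kt
Leg 2: desired track 191.9°; wind correction -0.3° → command heading 191.6°, groundspeed 133.6 kt
Leg 3: desired track 130.5°; wind correction -4.2° → command heading 126.3°, groundspeed 127.5 kt
Leg 4: desired track 8.1°; wind correction +0.6° → command heading 8.7°, groundspeed 113.7 kt
Leg 5: desired track 130.0°; wind correction -4.2° → command heading 125.8°, groundspeed 127.4 kt
Leg 6: desired track 233.4°; wind correction +2.8° → command heading 236.2°, groundspeed 131.4 kt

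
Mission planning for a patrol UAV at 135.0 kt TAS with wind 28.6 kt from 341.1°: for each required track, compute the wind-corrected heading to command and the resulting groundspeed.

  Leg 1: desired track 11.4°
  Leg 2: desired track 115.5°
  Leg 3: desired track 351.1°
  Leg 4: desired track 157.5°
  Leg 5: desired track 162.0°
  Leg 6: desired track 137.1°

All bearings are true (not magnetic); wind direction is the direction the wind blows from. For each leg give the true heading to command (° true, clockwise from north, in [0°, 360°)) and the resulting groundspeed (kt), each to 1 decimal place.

Leg 1: heading=5.3°, groundspeed=109.5 kt
Leg 2: heading=106.8°, groundspeed=153.5 kt
Leg 3: heading=349.0°, groundspeed=106.7 kt
Leg 4: heading=156.7°, groundspeed=163.5 kt
Leg 5: heading=162.2°, groundspeed=163.6 kt
Leg 6: heading=132.2°, groundspeed=160.6 kt

Leg 1: desired track 11.4°; wind correction -6.1° → command heading 5.3°, groundspeed 109.5 kt
Leg 2: desired track 115.5°; wind correction -8.7° → command heading 106.8°, groundspeed 153.5 kt
Leg 3: desired track 351.1°; wind correction -2.1° → command heading 349.0°, groundspeed 106.7 kt
Leg 4: desired track 157.5°; wind correction -0.8° → command heading 156.7°, groundspeed 163.5 kt
Leg 5: desired track 162.0°; wind correction +0.2° → command heading 162.2°, groundspeed 163.6 kt
Leg 6: desired track 137.1°; wind correction -4.9° → command heading 132.2°, groundspeed 160.6 kt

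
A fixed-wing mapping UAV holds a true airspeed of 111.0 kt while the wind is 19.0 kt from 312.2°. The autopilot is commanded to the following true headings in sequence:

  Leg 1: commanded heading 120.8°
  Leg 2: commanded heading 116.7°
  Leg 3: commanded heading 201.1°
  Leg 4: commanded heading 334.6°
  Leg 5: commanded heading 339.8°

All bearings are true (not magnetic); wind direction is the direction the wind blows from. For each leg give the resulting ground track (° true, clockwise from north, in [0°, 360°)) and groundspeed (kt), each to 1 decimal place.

Leg 1: track=122.5°, groundspeed=129.7 kt
Leg 2: track=118.9°, groundspeed=129.4 kt
Leg 3: track=192.5°, groundspeed=119.2 kt
Leg 4: track=339.0°, groundspeed=93.7 kt
Leg 5: track=345.1°, groundspeed=94.6 kt

Leg 1: heading 120.8°; drift +1.7° → track 122.5°, groundspeed 129.7 kt
Leg 2: heading 116.7°; drift +2.2° → track 118.9°, groundspeed 129.4 kt
Leg 3: heading 201.1°; drift -8.6° → track 192.5°, groundspeed 119.2 kt
Leg 4: heading 334.6°; drift +4.4° → track 339.0°, groundspeed 93.7 kt
Leg 5: heading 339.8°; drift +5.3° → track 345.1°, groundspeed 94.6 kt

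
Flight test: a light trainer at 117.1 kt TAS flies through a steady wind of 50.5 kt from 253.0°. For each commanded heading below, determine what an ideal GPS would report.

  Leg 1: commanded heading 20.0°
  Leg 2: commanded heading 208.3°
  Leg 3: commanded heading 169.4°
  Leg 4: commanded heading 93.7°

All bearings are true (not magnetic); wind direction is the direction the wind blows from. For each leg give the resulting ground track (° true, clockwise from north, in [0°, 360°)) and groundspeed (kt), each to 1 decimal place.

Leg 1: track=35.3°, groundspeed=152.9 kt
Leg 2: track=184.7°, groundspeed=88.6 kt
Leg 3: track=145.2°, groundspeed=122.2 kt
Leg 4: track=87.5°, groundspeed=165.3 kt

Leg 1: heading 20.0°; drift +15.3° → track 35.3°, groundspeed 152.9 kt
Leg 2: heading 208.3°; drift -23.6° → track 184.7°, groundspeed 88.6 kt
Leg 3: heading 169.4°; drift -24.2° → track 145.2°, groundspeed 122.2 kt
Leg 4: heading 93.7°; drift -6.2° → track 87.5°, groundspeed 165.3 kt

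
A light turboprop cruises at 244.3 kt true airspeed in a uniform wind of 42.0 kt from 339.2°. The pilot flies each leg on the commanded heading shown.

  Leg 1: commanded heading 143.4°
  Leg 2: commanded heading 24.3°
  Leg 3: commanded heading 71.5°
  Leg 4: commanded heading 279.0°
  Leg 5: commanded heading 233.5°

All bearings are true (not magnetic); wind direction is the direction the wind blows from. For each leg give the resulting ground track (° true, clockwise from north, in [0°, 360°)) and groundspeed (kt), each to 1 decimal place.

Leg 1: heading 143.4°; drift +2.3° → track 145.7°, groundspeed 284.9 kt
Leg 2: heading 24.3°; drift +7.9° → track 32.2°, groundspeed 216.7 kt
Leg 3: heading 71.5°; drift +9.7° → track 81.2°, groundspeed 249.5 kt
Leg 4: heading 279.0°; drift -9.3° → track 269.7°, groundspeed 226.4 kt
Leg 5: heading 233.5°; drift -9.0° → track 224.5°, groundspeed 258.8 kt

Leg 1: track=145.7°, groundspeed=284.9 kt
Leg 2: track=32.2°, groundspeed=216.7 kt
Leg 3: track=81.2°, groundspeed=249.5 kt
Leg 4: track=269.7°, groundspeed=226.4 kt
Leg 5: track=224.5°, groundspeed=258.8 kt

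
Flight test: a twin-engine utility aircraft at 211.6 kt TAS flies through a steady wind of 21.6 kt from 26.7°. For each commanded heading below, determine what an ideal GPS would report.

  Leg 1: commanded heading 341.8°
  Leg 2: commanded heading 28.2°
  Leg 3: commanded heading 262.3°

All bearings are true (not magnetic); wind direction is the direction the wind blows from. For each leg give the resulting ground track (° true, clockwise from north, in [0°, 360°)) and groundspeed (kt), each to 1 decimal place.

Leg 1: heading 341.8°; drift -4.4° → track 337.4°, groundspeed 196.9 kt
Leg 2: heading 28.2°; drift +0.2° → track 28.4°, groundspeed 190.0 kt
Leg 3: heading 262.3°; drift -4.6° → track 257.7°, groundspeed 224.5 kt

Leg 1: track=337.4°, groundspeed=196.9 kt
Leg 2: track=28.4°, groundspeed=190.0 kt
Leg 3: track=257.7°, groundspeed=224.5 kt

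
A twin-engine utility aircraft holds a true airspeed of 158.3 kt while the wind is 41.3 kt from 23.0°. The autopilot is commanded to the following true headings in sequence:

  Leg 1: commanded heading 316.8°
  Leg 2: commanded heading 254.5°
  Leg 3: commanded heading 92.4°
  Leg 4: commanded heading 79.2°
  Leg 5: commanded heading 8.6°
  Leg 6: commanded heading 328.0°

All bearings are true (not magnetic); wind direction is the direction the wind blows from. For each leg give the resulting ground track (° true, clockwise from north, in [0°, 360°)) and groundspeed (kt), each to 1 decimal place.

Leg 1: track=301.9°, groundspeed=146.6 kt
Leg 2: track=244.5°, groundspeed=186.8 kt
Leg 3: track=107.5°, groundspeed=148.9 kt
Leg 4: track=93.4°, groundspeed=139.6 kt
Leg 5: track=3.6°, groundspeed=118.7 kt
Leg 6: track=313.9°, groundspeed=138.8 kt

Leg 1: heading 316.8°; drift -14.9° → track 301.9°, groundspeed 146.6 kt
Leg 2: heading 254.5°; drift -10.0° → track 244.5°, groundspeed 186.8 kt
Leg 3: heading 92.4°; drift +15.1° → track 107.5°, groundspeed 148.9 kt
Leg 4: heading 79.2°; drift +14.2° → track 93.4°, groundspeed 139.6 kt
Leg 5: heading 8.6°; drift -5.0° → track 3.6°, groundspeed 118.7 kt
Leg 6: heading 328.0°; drift -14.1° → track 313.9°, groundspeed 138.8 kt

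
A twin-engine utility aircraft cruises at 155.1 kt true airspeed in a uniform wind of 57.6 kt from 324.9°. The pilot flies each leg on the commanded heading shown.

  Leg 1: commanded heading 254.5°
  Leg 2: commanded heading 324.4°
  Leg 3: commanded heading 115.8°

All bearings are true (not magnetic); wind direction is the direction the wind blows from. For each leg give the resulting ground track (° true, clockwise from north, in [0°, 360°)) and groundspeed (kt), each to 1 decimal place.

Leg 1: heading 254.5°; drift -21.8° → track 232.7°, groundspeed 146.2 kt
Leg 2: heading 324.4°; drift -0.3° → track 324.1°, groundspeed 97.5 kt
Leg 3: heading 115.8°; drift +7.8° → track 123.6°, groundspeed 207.3 kt

Leg 1: track=232.7°, groundspeed=146.2 kt
Leg 2: track=324.1°, groundspeed=97.5 kt
Leg 3: track=123.6°, groundspeed=207.3 kt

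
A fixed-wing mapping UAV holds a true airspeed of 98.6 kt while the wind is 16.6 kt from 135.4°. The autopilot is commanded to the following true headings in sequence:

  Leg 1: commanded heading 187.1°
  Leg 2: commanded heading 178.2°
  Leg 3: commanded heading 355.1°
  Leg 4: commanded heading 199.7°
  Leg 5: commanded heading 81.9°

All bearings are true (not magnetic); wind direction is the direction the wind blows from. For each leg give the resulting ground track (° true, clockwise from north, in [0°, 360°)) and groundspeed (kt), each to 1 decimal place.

Leg 1: heading 187.1°; drift +8.4° → track 195.5°, groundspeed 89.3 kt
Leg 2: heading 178.2°; drift +7.4° → track 185.6°, groundspeed 87.2 kt
Leg 3: heading 355.1°; drift -5.4° → track 349.7°, groundspeed 111.9 kt
Leg 4: heading 199.7°; drift +9.3° → track 209.0°, groundspeed 92.6 kt
Leg 5: heading 81.9°; drift -8.6° → track 73.3°, groundspeed 89.7 kt

Leg 1: track=195.5°, groundspeed=89.3 kt
Leg 2: track=185.6°, groundspeed=87.2 kt
Leg 3: track=349.7°, groundspeed=111.9 kt
Leg 4: track=209.0°, groundspeed=92.6 kt
Leg 5: track=73.3°, groundspeed=89.7 kt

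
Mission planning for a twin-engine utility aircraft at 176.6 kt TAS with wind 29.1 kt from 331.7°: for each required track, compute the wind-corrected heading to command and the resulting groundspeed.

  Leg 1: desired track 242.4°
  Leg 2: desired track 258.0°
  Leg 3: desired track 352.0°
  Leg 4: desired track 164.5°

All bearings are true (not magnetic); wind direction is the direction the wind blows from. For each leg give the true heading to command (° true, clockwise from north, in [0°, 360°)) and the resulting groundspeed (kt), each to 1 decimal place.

Leg 1: heading=251.9°, groundspeed=173.8 kt
Leg 2: heading=267.1°, groundspeed=166.2 kt
Leg 3: heading=348.7°, groundspeed=149.0 kt
Leg 4: heading=166.6°, groundspeed=204.9 kt

Leg 1: desired track 242.4°; wind correction +9.5° → command heading 251.9°, groundspeed 173.8 kt
Leg 2: desired track 258.0°; wind correction +9.1° → command heading 267.1°, groundspeed 166.2 kt
Leg 3: desired track 352.0°; wind correction -3.3° → command heading 348.7°, groundspeed 149.0 kt
Leg 4: desired track 164.5°; wind correction +2.1° → command heading 166.6°, groundspeed 204.9 kt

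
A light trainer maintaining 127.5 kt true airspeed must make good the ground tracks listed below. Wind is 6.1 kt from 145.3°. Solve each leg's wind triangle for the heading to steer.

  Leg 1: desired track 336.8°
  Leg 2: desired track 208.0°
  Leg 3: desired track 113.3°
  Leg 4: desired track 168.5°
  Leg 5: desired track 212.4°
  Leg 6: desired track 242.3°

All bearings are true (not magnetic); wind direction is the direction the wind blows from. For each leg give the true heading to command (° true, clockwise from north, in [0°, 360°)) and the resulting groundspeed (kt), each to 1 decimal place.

Leg 1: heading=337.3°, groundspeed=133.5 kt
Leg 2: heading=205.6°, groundspeed=124.6 kt
Leg 3: heading=114.8°, groundspeed=122.3 kt
Leg 4: heading=167.4°, groundspeed=121.9 kt
Leg 5: heading=209.9°, groundspeed=125.0 kt
Leg 6: heading=239.6°, groundspeed=128.1 kt

Leg 1: desired track 336.8°; wind correction +0.5° → command heading 337.3°, groundspeed 133.5 kt
Leg 2: desired track 208.0°; wind correction -2.4° → command heading 205.6°, groundspeed 124.6 kt
Leg 3: desired track 113.3°; wind correction +1.5° → command heading 114.8°, groundspeed 122.3 kt
Leg 4: desired track 168.5°; wind correction -1.1° → command heading 167.4°, groundspeed 121.9 kt
Leg 5: desired track 212.4°; wind correction -2.5° → command heading 209.9°, groundspeed 125.0 kt
Leg 6: desired track 242.3°; wind correction -2.7° → command heading 239.6°, groundspeed 128.1 kt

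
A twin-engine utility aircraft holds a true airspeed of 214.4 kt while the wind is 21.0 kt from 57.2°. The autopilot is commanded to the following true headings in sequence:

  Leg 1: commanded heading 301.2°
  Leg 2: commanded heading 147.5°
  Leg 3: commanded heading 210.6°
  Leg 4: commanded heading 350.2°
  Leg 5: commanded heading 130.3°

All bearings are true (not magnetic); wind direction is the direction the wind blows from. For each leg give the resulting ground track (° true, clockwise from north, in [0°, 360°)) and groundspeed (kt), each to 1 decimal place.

Leg 1: track=296.4°, groundspeed=224.4 kt
Leg 2: track=153.1°, groundspeed=215.5 kt
Leg 3: track=212.9°, groundspeed=233.4 kt
Leg 4: track=344.8°, groundspeed=207.1 kt
Leg 5: track=135.8°, groundspeed=209.3 kt

Leg 1: heading 301.2°; drift -4.8° → track 296.4°, groundspeed 224.4 kt
Leg 2: heading 147.5°; drift +5.6° → track 153.1°, groundspeed 215.5 kt
Leg 3: heading 210.6°; drift +2.3° → track 212.9°, groundspeed 233.4 kt
Leg 4: heading 350.2°; drift -5.4° → track 344.8°, groundspeed 207.1 kt
Leg 5: heading 130.3°; drift +5.5° → track 135.8°, groundspeed 209.3 kt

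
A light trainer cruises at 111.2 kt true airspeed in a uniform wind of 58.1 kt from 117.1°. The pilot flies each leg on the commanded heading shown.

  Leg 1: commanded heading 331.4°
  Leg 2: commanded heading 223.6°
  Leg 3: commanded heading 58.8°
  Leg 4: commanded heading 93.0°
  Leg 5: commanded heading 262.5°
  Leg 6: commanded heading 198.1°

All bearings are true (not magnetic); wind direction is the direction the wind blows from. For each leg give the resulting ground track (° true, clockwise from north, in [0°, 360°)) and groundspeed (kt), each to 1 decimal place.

Leg 1: track=319.8°, groundspeed=162.5 kt
Leg 2: track=247.2°, groundspeed=139.3 kt
Leg 3: track=27.3°, groundspeed=94.6 kt
Leg 4: track=70.8°, groundspeed=62.8 kt
Leg 5: track=274.2°, groundspeed=162.4 kt
Leg 6: track=227.4°, groundspeed=117.1 kt

Leg 1: heading 331.4°; drift -11.6° → track 319.8°, groundspeed 162.5 kt
Leg 2: heading 223.6°; drift +23.6° → track 247.2°, groundspeed 139.3 kt
Leg 3: heading 58.8°; drift -31.5° → track 27.3°, groundspeed 94.6 kt
Leg 4: heading 93.0°; drift -22.2° → track 70.8°, groundspeed 62.8 kt
Leg 5: heading 262.5°; drift +11.7° → track 274.2°, groundspeed 162.4 kt
Leg 6: heading 198.1°; drift +29.3° → track 227.4°, groundspeed 117.1 kt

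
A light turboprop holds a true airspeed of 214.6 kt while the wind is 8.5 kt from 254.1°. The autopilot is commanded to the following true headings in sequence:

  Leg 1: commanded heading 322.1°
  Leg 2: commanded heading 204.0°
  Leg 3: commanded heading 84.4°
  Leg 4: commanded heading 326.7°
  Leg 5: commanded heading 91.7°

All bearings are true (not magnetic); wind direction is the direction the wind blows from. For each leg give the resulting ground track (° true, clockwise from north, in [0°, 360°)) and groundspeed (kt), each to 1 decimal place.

Leg 1: track=324.2°, groundspeed=211.6 kt
Leg 2: track=202.2°, groundspeed=209.2 kt
Leg 3: track=84.0°, groundspeed=223.0 kt
Leg 4: track=328.9°, groundspeed=212.2 kt
Leg 5: track=91.0°, groundspeed=222.7 kt

Leg 1: heading 322.1°; drift +2.1° → track 324.2°, groundspeed 211.6 kt
Leg 2: heading 204.0°; drift -1.8° → track 202.2°, groundspeed 209.2 kt
Leg 3: heading 84.4°; drift -0.4° → track 84.0°, groundspeed 223.0 kt
Leg 4: heading 326.7°; drift +2.2° → track 328.9°, groundspeed 212.2 kt
Leg 5: heading 91.7°; drift -0.7° → track 91.0°, groundspeed 222.7 kt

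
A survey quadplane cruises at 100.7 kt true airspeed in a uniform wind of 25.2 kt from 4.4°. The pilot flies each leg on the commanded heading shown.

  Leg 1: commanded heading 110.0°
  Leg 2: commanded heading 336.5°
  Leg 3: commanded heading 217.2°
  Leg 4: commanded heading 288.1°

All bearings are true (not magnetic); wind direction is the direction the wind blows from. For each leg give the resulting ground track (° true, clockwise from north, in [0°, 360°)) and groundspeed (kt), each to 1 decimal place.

Leg 1: heading 110.0°; drift +12.7° → track 122.7°, groundspeed 110.2 kt
Leg 2: heading 336.5°; drift -8.6° → track 327.9°, groundspeed 79.3 kt
Leg 3: heading 217.2°; drift -6.4° → track 210.8°, groundspeed 122.6 kt
Leg 4: heading 288.1°; drift -14.5° → track 273.6°, groundspeed 97.8 kt

Leg 1: track=122.7°, groundspeed=110.2 kt
Leg 2: track=327.9°, groundspeed=79.3 kt
Leg 3: track=210.8°, groundspeed=122.6 kt
Leg 4: track=273.6°, groundspeed=97.8 kt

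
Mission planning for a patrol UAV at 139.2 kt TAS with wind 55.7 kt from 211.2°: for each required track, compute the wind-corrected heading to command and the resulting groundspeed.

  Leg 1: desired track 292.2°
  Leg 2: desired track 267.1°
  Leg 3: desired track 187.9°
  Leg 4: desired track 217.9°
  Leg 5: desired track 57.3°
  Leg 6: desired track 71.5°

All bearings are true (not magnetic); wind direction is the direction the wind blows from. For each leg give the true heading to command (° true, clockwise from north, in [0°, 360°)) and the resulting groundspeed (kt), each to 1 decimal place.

Leg 1: heading=268.9°, groundspeed=119.2 kt
Leg 2: heading=247.7°, groundspeed=100.1 kt
Leg 3: heading=197.0°, groundspeed=86.3 kt
Leg 4: heading=215.2°, groundspeed=83.7 kt
Leg 5: heading=67.4°, groundspeed=187.0 kt
Leg 6: heading=86.5°, groundspeed=176.9 kt

Leg 1: desired track 292.2°; wind correction -23.3° → command heading 268.9°, groundspeed 119.2 kt
Leg 2: desired track 267.1°; wind correction -19.4° → command heading 247.7°, groundspeed 100.1 kt
Leg 3: desired track 187.9°; wind correction +9.1° → command heading 197.0°, groundspeed 86.3 kt
Leg 4: desired track 217.9°; wind correction -2.7° → command heading 215.2°, groundspeed 83.7 kt
Leg 5: desired track 57.3°; wind correction +10.1° → command heading 67.4°, groundspeed 187.0 kt
Leg 6: desired track 71.5°; wind correction +15.0° → command heading 86.5°, groundspeed 176.9 kt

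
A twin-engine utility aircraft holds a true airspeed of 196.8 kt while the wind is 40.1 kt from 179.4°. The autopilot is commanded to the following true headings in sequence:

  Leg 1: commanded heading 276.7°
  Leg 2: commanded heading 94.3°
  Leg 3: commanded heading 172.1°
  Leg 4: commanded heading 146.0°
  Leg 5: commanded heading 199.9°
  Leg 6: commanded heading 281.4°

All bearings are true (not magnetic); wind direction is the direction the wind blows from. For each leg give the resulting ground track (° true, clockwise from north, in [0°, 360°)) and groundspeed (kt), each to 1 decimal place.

Leg 1: heading 276.7°; drift +11.1° → track 287.8°, groundspeed 205.8 kt
Leg 2: heading 94.3°; drift -11.7° → track 82.6°, groundspeed 197.5 kt
Leg 3: heading 172.1°; drift -1.9° → track 170.2°, groundspeed 157.1 kt
Leg 4: heading 146.0°; drift -7.7° → track 138.3°, groundspeed 164.8 kt
Leg 5: heading 199.9°; drift +5.0° → track 204.9°, groundspeed 159.9 kt
Leg 6: heading 281.4°; drift +10.8° → track 292.2°, groundspeed 208.9 kt

Leg 1: track=287.8°, groundspeed=205.8 kt
Leg 2: track=82.6°, groundspeed=197.5 kt
Leg 3: track=170.2°, groundspeed=157.1 kt
Leg 4: track=138.3°, groundspeed=164.8 kt
Leg 5: track=204.9°, groundspeed=159.9 kt
Leg 6: track=292.2°, groundspeed=208.9 kt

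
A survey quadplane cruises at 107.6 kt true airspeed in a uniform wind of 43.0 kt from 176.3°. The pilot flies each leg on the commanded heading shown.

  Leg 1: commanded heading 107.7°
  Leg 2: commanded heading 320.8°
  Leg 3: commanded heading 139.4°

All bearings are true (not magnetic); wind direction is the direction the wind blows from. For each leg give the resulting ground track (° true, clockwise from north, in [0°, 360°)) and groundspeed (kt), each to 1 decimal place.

Leg 1: heading 107.7°; drift -23.5° → track 84.2°, groundspeed 100.3 kt
Leg 2: heading 320.8°; drift +9.9° → track 330.7°, groundspeed 144.8 kt
Leg 3: heading 139.4°; drift -19.4° → track 120.0°, groundspeed 77.6 kt

Leg 1: track=84.2°, groundspeed=100.3 kt
Leg 2: track=330.7°, groundspeed=144.8 kt
Leg 3: track=120.0°, groundspeed=77.6 kt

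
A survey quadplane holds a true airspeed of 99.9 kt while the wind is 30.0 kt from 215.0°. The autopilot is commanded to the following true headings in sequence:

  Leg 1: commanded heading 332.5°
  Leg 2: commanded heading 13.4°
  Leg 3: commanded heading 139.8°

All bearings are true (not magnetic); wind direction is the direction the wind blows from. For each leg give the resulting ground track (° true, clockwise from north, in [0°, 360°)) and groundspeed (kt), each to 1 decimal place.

Leg 1: track=345.7°, groundspeed=116.8 kt
Leg 2: track=18.3°, groundspeed=128.3 kt
Leg 3: track=122.3°, groundspeed=96.7 kt

Leg 1: heading 332.5°; drift +13.2° → track 345.7°, groundspeed 116.8 kt
Leg 2: heading 13.4°; drift +4.9° → track 18.3°, groundspeed 128.3 kt
Leg 3: heading 139.8°; drift -17.5° → track 122.3°, groundspeed 96.7 kt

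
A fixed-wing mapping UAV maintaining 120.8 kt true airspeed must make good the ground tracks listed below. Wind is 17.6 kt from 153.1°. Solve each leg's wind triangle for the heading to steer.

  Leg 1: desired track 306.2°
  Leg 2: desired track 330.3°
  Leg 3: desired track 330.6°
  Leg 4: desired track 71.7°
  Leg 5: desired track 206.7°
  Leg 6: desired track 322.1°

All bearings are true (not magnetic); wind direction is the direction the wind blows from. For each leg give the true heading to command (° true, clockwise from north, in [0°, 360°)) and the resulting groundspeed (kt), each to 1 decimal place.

Leg 1: heading=302.4°, groundspeed=136.2 kt
Leg 2: heading=329.9°, groundspeed=138.4 kt
Leg 3: heading=330.2°, groundspeed=138.4 kt
Leg 4: heading=80.0°, groundspeed=116.9 kt
Leg 5: heading=200.0°, groundspeed=109.5 kt
Leg 6: heading=320.5°, groundspeed=138.0 kt

Leg 1: desired track 306.2°; wind correction -3.8° → command heading 302.4°, groundspeed 136.2 kt
Leg 2: desired track 330.3°; wind correction -0.4° → command heading 329.9°, groundspeed 138.4 kt
Leg 3: desired track 330.6°; wind correction -0.4° → command heading 330.2°, groundspeed 138.4 kt
Leg 4: desired track 71.7°; wind correction +8.3° → command heading 80.0°, groundspeed 116.9 kt
Leg 5: desired track 206.7°; wind correction -6.7° → command heading 200.0°, groundspeed 109.5 kt
Leg 6: desired track 322.1°; wind correction -1.6° → command heading 320.5°, groundspeed 138.0 kt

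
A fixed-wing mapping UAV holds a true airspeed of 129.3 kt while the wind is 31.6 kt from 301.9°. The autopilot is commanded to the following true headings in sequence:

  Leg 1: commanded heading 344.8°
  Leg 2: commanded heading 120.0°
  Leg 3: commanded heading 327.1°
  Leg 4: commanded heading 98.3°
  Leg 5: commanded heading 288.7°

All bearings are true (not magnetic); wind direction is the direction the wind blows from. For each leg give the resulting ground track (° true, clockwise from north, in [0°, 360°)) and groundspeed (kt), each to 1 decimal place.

Leg 1: track=356.3°, groundspeed=108.3 kt
Leg 2: track=120.4°, groundspeed=160.9 kt
Leg 3: track=334.7°, groundspeed=101.6 kt
Leg 4: track=102.9°, groundspeed=158.8 kt
Leg 5: track=284.5°, groundspeed=98.8 kt

Leg 1: heading 344.8°; drift +11.5° → track 356.3°, groundspeed 108.3 kt
Leg 2: heading 120.0°; drift +0.4° → track 120.4°, groundspeed 160.9 kt
Leg 3: heading 327.1°; drift +7.6° → track 334.7°, groundspeed 101.6 kt
Leg 4: heading 98.3°; drift +4.6° → track 102.9°, groundspeed 158.8 kt
Leg 5: heading 288.7°; drift -4.2° → track 284.5°, groundspeed 98.8 kt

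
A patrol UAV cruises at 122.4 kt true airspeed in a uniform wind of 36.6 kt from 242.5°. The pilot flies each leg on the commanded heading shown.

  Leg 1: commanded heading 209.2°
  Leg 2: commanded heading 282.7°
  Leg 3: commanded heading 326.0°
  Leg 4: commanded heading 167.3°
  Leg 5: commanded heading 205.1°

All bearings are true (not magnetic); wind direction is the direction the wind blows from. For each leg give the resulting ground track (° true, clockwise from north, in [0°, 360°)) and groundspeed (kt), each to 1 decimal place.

Leg 1: heading 209.2°; drift -12.3° → track 196.9°, groundspeed 94.0 kt
Leg 2: heading 282.7°; drift +14.0° → track 296.7°, groundspeed 97.4 kt
Leg 3: heading 326.0°; drift +17.1° → track 343.1°, groundspeed 123.7 kt
Leg 4: heading 167.3°; drift -17.4° → track 149.9°, groundspeed 118.5 kt
Leg 5: heading 205.1°; drift -13.4° → track 191.7°, groundspeed 95.9 kt

Leg 1: track=196.9°, groundspeed=94.0 kt
Leg 2: track=296.7°, groundspeed=97.4 kt
Leg 3: track=343.1°, groundspeed=123.7 kt
Leg 4: track=149.9°, groundspeed=118.5 kt
Leg 5: track=191.7°, groundspeed=95.9 kt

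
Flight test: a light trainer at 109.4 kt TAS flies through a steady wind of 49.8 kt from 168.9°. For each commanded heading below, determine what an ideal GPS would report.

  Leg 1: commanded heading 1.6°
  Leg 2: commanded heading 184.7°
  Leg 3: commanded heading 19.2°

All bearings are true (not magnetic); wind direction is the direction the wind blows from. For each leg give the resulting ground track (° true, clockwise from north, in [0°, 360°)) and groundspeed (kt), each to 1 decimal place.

Leg 1: heading 1.6°; drift -4.0° → track 357.6°, groundspeed 158.4 kt
Leg 2: heading 184.7°; drift +12.4° → track 197.1°, groundspeed 63.0 kt
Leg 3: heading 19.2°; drift -9.4° → track 9.8°, groundspeed 154.5 kt

Leg 1: track=357.6°, groundspeed=158.4 kt
Leg 2: track=197.1°, groundspeed=63.0 kt
Leg 3: track=9.8°, groundspeed=154.5 kt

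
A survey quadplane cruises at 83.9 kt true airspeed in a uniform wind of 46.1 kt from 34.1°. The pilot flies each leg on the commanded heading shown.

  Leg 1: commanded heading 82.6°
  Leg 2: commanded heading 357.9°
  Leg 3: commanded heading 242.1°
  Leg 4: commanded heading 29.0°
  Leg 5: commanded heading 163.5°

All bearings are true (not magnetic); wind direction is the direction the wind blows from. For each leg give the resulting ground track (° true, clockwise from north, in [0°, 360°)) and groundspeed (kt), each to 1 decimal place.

Leg 1: track=115.5°, groundspeed=63.6 kt
Leg 2: track=327.7°, groundspeed=54.1 kt
Leg 3: track=232.2°, groundspeed=126.5 kt
Leg 4: track=22.8°, groundspeed=38.2 kt
Leg 5: track=181.0°, groundspeed=118.6 kt

Leg 1: heading 82.6°; drift +32.9° → track 115.5°, groundspeed 63.6 kt
Leg 2: heading 357.9°; drift -30.2° → track 327.7°, groundspeed 54.1 kt
Leg 3: heading 242.1°; drift -9.9° → track 232.2°, groundspeed 126.5 kt
Leg 4: heading 29.0°; drift -6.2° → track 22.8°, groundspeed 38.2 kt
Leg 5: heading 163.5°; drift +17.5° → track 181.0°, groundspeed 118.6 kt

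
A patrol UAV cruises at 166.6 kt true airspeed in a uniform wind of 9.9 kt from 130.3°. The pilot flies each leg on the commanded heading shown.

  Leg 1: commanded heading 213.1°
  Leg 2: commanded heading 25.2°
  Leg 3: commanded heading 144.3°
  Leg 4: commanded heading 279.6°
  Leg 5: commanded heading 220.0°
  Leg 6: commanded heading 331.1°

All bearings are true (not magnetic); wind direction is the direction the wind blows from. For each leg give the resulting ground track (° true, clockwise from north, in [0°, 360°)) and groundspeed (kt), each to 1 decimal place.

Leg 1: track=216.5°, groundspeed=165.7 kt
Leg 2: track=22.0°, groundspeed=169.4 kt
Leg 3: track=145.2°, groundspeed=157.0 kt
Leg 4: track=281.3°, groundspeed=175.2 kt
Leg 5: track=223.4°, groundspeed=166.8 kt
Leg 6: track=330.0°, groundspeed=175.9 kt

Leg 1: heading 213.1°; drift +3.4° → track 216.5°, groundspeed 165.7 kt
Leg 2: heading 25.2°; drift -3.2° → track 22.0°, groundspeed 169.4 kt
Leg 3: heading 144.3°; drift +0.9° → track 145.2°, groundspeed 157.0 kt
Leg 4: heading 279.6°; drift +1.7° → track 281.3°, groundspeed 175.2 kt
Leg 5: heading 220.0°; drift +3.4° → track 223.4°, groundspeed 166.8 kt
Leg 6: heading 331.1°; drift -1.1° → track 330.0°, groundspeed 175.9 kt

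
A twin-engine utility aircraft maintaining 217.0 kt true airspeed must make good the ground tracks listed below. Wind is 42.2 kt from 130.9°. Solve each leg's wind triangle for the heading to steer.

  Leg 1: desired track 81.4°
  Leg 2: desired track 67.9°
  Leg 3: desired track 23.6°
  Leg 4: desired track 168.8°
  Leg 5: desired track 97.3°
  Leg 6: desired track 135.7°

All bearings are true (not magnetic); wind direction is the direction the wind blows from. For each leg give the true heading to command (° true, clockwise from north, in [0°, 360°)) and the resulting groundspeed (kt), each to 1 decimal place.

Leg 1: desired track 81.4°; wind correction +8.5° → command heading 89.9°, groundspeed 187.2 kt
Leg 2: desired track 67.9°; wind correction +10.0° → command heading 77.9°, groundspeed 194.6 kt
Leg 3: desired track 23.6°; wind correction +10.7° → command heading 34.3°, groundspeed 225.8 kt
Leg 4: desired track 168.8°; wind correction -6.9° → command heading 161.9°, groundspeed 182.1 kt
Leg 5: desired track 97.3°; wind correction +6.2° → command heading 103.5°, groundspeed 180.6 kt
Leg 6: desired track 135.7°; wind correction -0.9° → command heading 134.8°, groundspeed 174.9 kt

Leg 1: heading=89.9°, groundspeed=187.2 kt
Leg 2: heading=77.9°, groundspeed=194.6 kt
Leg 3: heading=34.3°, groundspeed=225.8 kt
Leg 4: heading=161.9°, groundspeed=182.1 kt
Leg 5: heading=103.5°, groundspeed=180.6 kt
Leg 6: heading=134.8°, groundspeed=174.9 kt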